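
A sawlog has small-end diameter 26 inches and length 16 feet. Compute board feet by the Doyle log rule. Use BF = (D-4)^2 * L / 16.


Doyle: BF = (D - 4)^2 * L / 16
Adjusted diameter = 26 - 4 = 22 in
(D-4)^2 = 22^2 = 484
BF = 484 * 16 / 16 = 484 BF

484


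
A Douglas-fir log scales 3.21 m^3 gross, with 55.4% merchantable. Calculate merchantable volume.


Formula: MV = V_total * (merchantable_pct / 100)
Merchantable fraction = 55.4% / 100 = 0.554
MV = 3.21 m^3 * 0.554 = 1.778 m^3

1.778


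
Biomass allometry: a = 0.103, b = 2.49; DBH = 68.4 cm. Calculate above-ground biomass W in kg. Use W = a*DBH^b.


Formula: W = a * DBH^b  (allometric power law)
DBH^b = 68.4^2.49 = 37092.8064
W = 0.103 * 37092.8064 = 3820.6 kg

3820.6


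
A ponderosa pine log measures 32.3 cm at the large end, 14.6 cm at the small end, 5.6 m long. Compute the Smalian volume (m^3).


Smalian: V = (A1 + A2)/2 * L,  A = pi*(D/200)^2
A1 = pi*(32.3/200)^2 = 0.08194 m^2
A2 = pi*(14.6/200)^2 = 0.016742 m^2
V = (0.08194+0.016742)/2*5.6 = 0.2763 m^3

0.2763


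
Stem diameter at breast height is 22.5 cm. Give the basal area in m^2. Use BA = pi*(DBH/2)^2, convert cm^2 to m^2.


Formula: BA = pi * (DBH/2)^2 / 10000  (cm^2 to m^2)
Radius = DBH/2 = 22.5/2 = 11.25 cm
BA = pi * 11.25^2 / 10000
   = 397.6078 cm^2 / 10000
   = 0.0398 m^2

0.0398


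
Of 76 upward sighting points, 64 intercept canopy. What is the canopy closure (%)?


Formula: Canopy closure = covered points / total points * 100
Closure = 64 / 76 * 100
Closure = 0.8421 * 100 = 84.2%

84.2


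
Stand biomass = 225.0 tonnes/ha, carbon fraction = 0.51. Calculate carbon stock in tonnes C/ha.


Formula: Carbon Stock = Biomass * Carbon Fraction
C = 225.0 t/ha * 0.51
C = 114.8 t C/ha

114.8


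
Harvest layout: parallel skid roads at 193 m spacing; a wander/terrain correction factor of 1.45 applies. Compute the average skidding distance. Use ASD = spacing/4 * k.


Formula: ASD = (spacing / 4) * correction
Uncorrected distance = spacing / 4 = 193 / 4 = 48.25 m
ASD = 48.25 * 1.45 = 70 m

70


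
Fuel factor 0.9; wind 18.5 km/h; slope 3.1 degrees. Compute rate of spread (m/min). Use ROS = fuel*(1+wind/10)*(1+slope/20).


Formula: ROS = fuel * (1 + wind/10) * (1 + slope/20)
Wind factor = 1 + 18.5/10 = 2.85
Slope factor = 1 + 3.1/20 = 1.155
ROS = 0.9 * 2.85 * 1.155 = 2.96 m/min

2.96


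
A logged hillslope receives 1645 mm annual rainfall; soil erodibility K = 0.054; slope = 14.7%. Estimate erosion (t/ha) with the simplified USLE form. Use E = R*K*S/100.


Formula: E = R * K * S / 100  (simplified USLE)
R * K = 1645 * 0.054 = 88.83
E = 88.83 * 14.7 / 100 = 13.06 t/ha

13.06


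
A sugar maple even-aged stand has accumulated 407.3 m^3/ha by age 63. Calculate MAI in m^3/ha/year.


Formula: MAI = Total Volume / Stand Age
MAI = 407.3 m^3/ha / 63 years
MAI = 6.47 m^3/ha/year

6.47


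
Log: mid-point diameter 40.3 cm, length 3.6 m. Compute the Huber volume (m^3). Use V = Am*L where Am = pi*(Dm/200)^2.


Huber: V = Am * L,  Am = pi*(Dm/200)^2
Am = pi*(40.3/200)^2 = 0.127556 m^2
V = 0.127556*3.6 = 0.4592 m^3

0.4592


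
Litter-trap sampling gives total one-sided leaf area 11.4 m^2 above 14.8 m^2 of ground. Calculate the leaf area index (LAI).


Formula: LAI = total leaf area / ground area  (dimensionless)
LAI = 11.4 m^2 / 14.8 m^2
LAI = 0.77

0.77


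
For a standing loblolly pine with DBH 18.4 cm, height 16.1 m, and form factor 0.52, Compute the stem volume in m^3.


Formula: V = pi * (DBH/200)^2 * H * ff
Radius = DBH/200 = 18.4/200 = 0.092 m
Radius^2 = 0.092^2 = 0.008464 m^2
V = pi * 0.008464 * 16.1 * 0.52
V = 0.223 m^3

0.223


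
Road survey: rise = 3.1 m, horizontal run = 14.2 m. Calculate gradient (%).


Formula: Gradient = rise / run * 100
Gradient = 3.1 / 14.2 * 100 = 21.8%

21.8


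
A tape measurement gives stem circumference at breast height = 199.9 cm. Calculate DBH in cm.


Formula: DBH = C / pi
DBH = 199.9 / pi
pi = 3.14159...
DBH = 63.6 cm

63.6


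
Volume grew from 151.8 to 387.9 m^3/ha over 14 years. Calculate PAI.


Formula: PAI = (V_T2 - V_T1) / (T2 - T1)
Volume increment = 387.9 - 151.8 = 236.1 m^3/ha
PAI = 236.1 / 14 = 16.86 m^3/ha/year

16.86


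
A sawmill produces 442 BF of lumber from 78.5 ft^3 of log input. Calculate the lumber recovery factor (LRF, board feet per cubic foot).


Formula: LRF = Lumber Output (BF) / Log Input (ft^3)
LRF = 442 BF / 78.5 ft^3
LRF = 5.63 BF/ft^3

5.63


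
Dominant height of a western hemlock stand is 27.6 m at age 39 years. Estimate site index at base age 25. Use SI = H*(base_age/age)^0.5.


Formula: SI = H_dom * (base_age / age)^0.5
Age ratio = 25 / 39 = 0.64103
sqrt(age_ratio) = 0.80064
SI = 27.6 * 0.80064 = 22.1 m

22.1


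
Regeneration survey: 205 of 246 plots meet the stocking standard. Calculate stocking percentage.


Formula: Stocking % = stocked plots / total plots * 100
Stocking = 205 / 246 * 100
Stocking = 0.8333 * 100 = 83.3%

83.3


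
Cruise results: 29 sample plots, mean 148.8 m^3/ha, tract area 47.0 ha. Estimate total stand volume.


Formula: Total Volume = Mean Volume per ha * Total Area
Total Volume = 148.8 m^3/ha * 47.0 ha
Total Volume = 6994 m^3

6994


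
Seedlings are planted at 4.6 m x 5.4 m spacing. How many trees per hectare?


Formula: TPH = 10000 m^2/ha / (spacing_x * spacing_y)
Area per tree = 4.6 m * 5.4 m = 24.84 m^2
TPH = 10000 / 24.84 = 403 trees/ha

403


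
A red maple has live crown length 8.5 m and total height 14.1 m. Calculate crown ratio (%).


Formula: Crown Ratio = (Crown Length / Total Height) * 100
CR = (8.5 m / 14.1 m) * 100
CR = 0.6028 * 100 = 60.3%

60.3


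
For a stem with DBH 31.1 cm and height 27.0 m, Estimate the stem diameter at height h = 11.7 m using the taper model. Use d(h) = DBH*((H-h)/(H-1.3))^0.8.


Taper: d(h) = DBH * ((H - h) / (H - 1.3))^0.8
Numerator = H - h = 27.0 - 11.7 = 15.3 m
Denominator = H - 1.3 = 27.0 - 1.3 = 25.7 m
Ratio = 15.3 / 25.7 = 0.59533
d = 31.1 * 0.59533^0.8 = 20.5 cm

20.5


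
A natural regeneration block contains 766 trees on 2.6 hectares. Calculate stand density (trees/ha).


Formula: Stand Density = N_trees / Area_ha
Density = 766 trees / 2.6 ha
Density = 295 trees/ha

295


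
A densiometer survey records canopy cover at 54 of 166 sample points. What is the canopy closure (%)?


Formula: Canopy closure = covered points / total points * 100
Closure = 54 / 166 * 100
Closure = 0.3253 * 100 = 32.5%

32.5


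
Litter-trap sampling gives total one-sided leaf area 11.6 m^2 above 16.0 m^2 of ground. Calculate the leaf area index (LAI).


Formula: LAI = total leaf area / ground area  (dimensionless)
LAI = 11.6 m^2 / 16.0 m^2
LAI = 0.73

0.73


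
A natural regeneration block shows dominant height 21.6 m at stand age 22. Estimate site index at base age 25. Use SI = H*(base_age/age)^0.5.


Formula: SI = H_dom * (base_age / age)^0.5
Age ratio = 25 / 22 = 1.13636
sqrt(age_ratio) = 1.066
SI = 21.6 * 1.066 = 23.0 m

23.0


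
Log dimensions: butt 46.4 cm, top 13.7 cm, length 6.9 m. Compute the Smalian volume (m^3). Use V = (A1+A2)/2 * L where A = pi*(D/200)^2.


Smalian: V = (A1 + A2)/2 * L,  A = pi*(D/200)^2
A1 = pi*(46.4/200)^2 = 0.169093 m^2
A2 = pi*(13.7/200)^2 = 0.014741 m^2
V = (0.169093+0.014741)/2*6.9 = 0.6342 m^3

0.6342


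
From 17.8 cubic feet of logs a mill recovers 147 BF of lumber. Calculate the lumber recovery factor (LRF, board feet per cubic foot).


Formula: LRF = Lumber Output (BF) / Log Input (ft^3)
LRF = 147 BF / 17.8 ft^3
LRF = 8.26 BF/ft^3

8.26


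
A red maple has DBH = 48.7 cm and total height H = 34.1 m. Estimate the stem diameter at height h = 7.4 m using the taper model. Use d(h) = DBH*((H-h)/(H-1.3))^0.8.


Taper: d(h) = DBH * ((H - h) / (H - 1.3))^0.8
Numerator = H - h = 34.1 - 7.4 = 26.7 m
Denominator = H - 1.3 = 34.1 - 1.3 = 32.8 m
Ratio = 26.7 / 32.8 = 0.81402
d = 48.7 * 0.81402^0.8 = 41.3 cm

41.3


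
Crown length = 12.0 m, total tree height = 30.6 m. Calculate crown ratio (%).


Formula: Crown Ratio = (Crown Length / Total Height) * 100
CR = (12.0 m / 30.6 m) * 100
CR = 0.3922 * 100 = 39.2%

39.2


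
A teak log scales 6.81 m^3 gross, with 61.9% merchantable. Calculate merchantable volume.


Formula: MV = V_total * (merchantable_pct / 100)
Merchantable fraction = 61.9% / 100 = 0.619
MV = 6.81 m^3 * 0.619 = 4.215 m^3

4.215


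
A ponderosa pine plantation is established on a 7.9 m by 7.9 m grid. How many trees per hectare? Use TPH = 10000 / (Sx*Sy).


Formula: TPH = 10000 m^2/ha / (spacing_x * spacing_y)
Area per tree = 7.9 m * 7.9 m = 62.41 m^2
TPH = 10000 / 62.41 = 160 trees/ha

160


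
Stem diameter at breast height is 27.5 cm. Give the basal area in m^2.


Formula: BA = pi * (DBH/2)^2 / 10000  (cm^2 to m^2)
Radius = DBH/2 = 27.5/2 = 13.75 cm
BA = pi * 13.75^2 / 10000
   = 593.9574 cm^2 / 10000
   = 0.0594 m^2

0.0594


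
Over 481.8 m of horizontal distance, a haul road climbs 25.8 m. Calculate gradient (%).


Formula: Gradient = rise / run * 100
Gradient = 25.8 / 481.8 * 100 = 5.4%

5.4


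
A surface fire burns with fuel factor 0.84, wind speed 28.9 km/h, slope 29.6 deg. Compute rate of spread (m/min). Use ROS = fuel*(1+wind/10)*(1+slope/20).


Formula: ROS = fuel * (1 + wind/10) * (1 + slope/20)
Wind factor = 1 + 28.9/10 = 3.89
Slope factor = 1 + 29.6/20 = 2.48
ROS = 0.84 * 3.89 * 2.48 = 8.1 m/min

8.1


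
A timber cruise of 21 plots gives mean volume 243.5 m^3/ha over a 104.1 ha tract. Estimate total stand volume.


Formula: Total Volume = Mean Volume per ha * Total Area
Total Volume = 243.5 m^3/ha * 104.1 ha
Total Volume = 25348 m^3

25348


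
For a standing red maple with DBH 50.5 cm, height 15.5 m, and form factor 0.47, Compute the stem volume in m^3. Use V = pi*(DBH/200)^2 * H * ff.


Formula: V = pi * (DBH/200)^2 * H * ff
Radius = DBH/200 = 50.5/200 = 0.2525 m
Radius^2 = 0.2525^2 = 0.06375625 m^2
V = pi * 0.06375625 * 15.5 * 0.47
V = 1.459 m^3

1.459


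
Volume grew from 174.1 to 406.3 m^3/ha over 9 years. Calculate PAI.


Formula: PAI = (V_T2 - V_T1) / (T2 - T1)
Volume increment = 406.3 - 174.1 = 232.2 m^3/ha
PAI = 232.2 / 9 = 25.8 m^3/ha/year

25.8


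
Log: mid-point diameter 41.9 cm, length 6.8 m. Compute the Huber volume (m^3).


Huber: V = Am * L,  Am = pi*(Dm/200)^2
Am = pi*(41.9/200)^2 = 0.137885 m^2
V = 0.137885*6.8 = 0.9376 m^3

0.9376


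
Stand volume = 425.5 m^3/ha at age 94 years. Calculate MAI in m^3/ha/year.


Formula: MAI = Total Volume / Stand Age
MAI = 425.5 m^3/ha / 94 years
MAI = 4.53 m^3/ha/year

4.53


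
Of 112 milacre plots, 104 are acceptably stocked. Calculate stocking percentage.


Formula: Stocking % = stocked plots / total plots * 100
Stocking = 104 / 112 * 100
Stocking = 0.9286 * 100 = 92.9%

92.9


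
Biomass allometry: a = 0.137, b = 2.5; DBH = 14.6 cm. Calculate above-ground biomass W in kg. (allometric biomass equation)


Formula: W = a * DBH^b  (allometric power law)
DBH^b = 14.6^2.5 = 814.4832
W = 0.137 * 814.4832 = 111.6 kg

111.6


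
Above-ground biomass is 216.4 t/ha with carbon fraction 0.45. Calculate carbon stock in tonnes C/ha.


Formula: Carbon Stock = Biomass * Carbon Fraction
C = 216.4 t/ha * 0.45
C = 97.4 t C/ha

97.4


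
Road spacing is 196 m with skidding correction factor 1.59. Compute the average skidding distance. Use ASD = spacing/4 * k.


Formula: ASD = (spacing / 4) * correction
Uncorrected distance = spacing / 4 = 196 / 4 = 49 m
ASD = 49 * 1.59 = 78 m

78


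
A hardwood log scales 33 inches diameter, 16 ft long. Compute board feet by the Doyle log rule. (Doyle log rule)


Doyle: BF = (D - 4)^2 * L / 16
Adjusted diameter = 33 - 4 = 29 in
(D-4)^2 = 29^2 = 841
BF = 841 * 16 / 16 = 841 BF

841


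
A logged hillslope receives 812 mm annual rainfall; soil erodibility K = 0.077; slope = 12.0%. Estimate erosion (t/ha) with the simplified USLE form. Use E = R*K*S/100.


Formula: E = R * K * S / 100  (simplified USLE)
R * K = 812 * 0.077 = 62.524
E = 62.524 * 12.0 / 100 = 7.5 t/ha

7.5


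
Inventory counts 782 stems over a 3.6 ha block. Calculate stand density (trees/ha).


Formula: Stand Density = N_trees / Area_ha
Density = 782 trees / 3.6 ha
Density = 217 trees/ha

217


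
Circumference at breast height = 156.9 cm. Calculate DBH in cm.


Formula: DBH = C / pi
DBH = 156.9 / pi
pi = 3.14159...
DBH = 49.9 cm

49.9


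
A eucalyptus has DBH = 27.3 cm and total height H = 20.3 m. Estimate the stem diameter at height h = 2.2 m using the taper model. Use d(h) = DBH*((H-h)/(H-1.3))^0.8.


Taper: d(h) = DBH * ((H - h) / (H - 1.3))^0.8
Numerator = H - h = 20.3 - 2.2 = 18.1 m
Denominator = H - 1.3 = 20.3 - 1.3 = 19.0 m
Ratio = 18.1 / 19.0 = 0.95263
d = 27.3 * 0.95263^0.8 = 26.3 cm

26.3


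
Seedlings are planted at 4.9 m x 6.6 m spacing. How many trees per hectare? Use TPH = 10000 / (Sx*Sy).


Formula: TPH = 10000 m^2/ha / (spacing_x * spacing_y)
Area per tree = 4.9 m * 6.6 m = 32.34 m^2
TPH = 10000 / 32.34 = 309 trees/ha

309


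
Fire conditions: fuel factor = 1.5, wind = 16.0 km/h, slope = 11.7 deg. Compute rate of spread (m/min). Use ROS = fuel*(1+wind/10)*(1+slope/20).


Formula: ROS = fuel * (1 + wind/10) * (1 + slope/20)
Wind factor = 1 + 16.0/10 = 2.6
Slope factor = 1 + 11.7/20 = 1.585
ROS = 1.5 * 2.6 * 1.585 = 6.18 m/min

6.18


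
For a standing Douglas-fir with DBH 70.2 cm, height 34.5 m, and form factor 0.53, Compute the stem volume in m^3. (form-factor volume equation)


Formula: V = pi * (DBH/200)^2 * H * ff
Radius = DBH/200 = 70.2/200 = 0.351 m
Radius^2 = 0.351^2 = 0.123201 m^2
V = pi * 0.123201 * 34.5 * 0.53
V = 7.077 m^3

7.077


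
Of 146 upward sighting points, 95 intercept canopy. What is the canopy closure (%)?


Formula: Canopy closure = covered points / total points * 100
Closure = 95 / 146 * 100
Closure = 0.6507 * 100 = 65.1%

65.1


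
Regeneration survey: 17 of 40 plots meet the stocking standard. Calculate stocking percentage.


Formula: Stocking % = stocked plots / total plots * 100
Stocking = 17 / 40 * 100
Stocking = 0.425 * 100 = 42.5%

42.5


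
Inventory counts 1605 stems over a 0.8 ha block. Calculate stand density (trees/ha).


Formula: Stand Density = N_trees / Area_ha
Density = 1605 trees / 0.8 ha
Density = 2006 trees/ha

2006


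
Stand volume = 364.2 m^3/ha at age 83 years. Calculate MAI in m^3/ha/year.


Formula: MAI = Total Volume / Stand Age
MAI = 364.2 m^3/ha / 83 years
MAI = 4.39 m^3/ha/year

4.39


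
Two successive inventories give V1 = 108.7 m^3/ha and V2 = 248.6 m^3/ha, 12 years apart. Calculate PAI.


Formula: PAI = (V_T2 - V_T1) / (T2 - T1)
Volume increment = 248.6 - 108.7 = 139.9 m^3/ha
PAI = 139.9 / 12 = 11.66 m^3/ha/year

11.66


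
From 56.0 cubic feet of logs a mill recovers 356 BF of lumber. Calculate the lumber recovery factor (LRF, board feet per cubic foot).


Formula: LRF = Lumber Output (BF) / Log Input (ft^3)
LRF = 356 BF / 56.0 ft^3
LRF = 6.36 BF/ft^3

6.36


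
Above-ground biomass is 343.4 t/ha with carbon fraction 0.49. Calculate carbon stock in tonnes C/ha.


Formula: Carbon Stock = Biomass * Carbon Fraction
C = 343.4 t/ha * 0.49
C = 168.3 t C/ha

168.3


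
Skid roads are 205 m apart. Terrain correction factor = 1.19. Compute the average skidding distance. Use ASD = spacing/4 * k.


Formula: ASD = (spacing / 4) * correction
Uncorrected distance = spacing / 4 = 205 / 4 = 51.25 m
ASD = 51.25 * 1.19 = 61 m

61


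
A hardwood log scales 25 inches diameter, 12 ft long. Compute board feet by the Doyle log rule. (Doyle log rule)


Doyle: BF = (D - 4)^2 * L / 16
Adjusted diameter = 25 - 4 = 21 in
(D-4)^2 = 21^2 = 441
BF = 441 * 12 / 16 = 331 BF

331


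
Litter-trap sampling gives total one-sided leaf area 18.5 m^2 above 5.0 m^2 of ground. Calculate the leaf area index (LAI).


Formula: LAI = total leaf area / ground area  (dimensionless)
LAI = 18.5 m^2 / 5.0 m^2
LAI = 3.7

3.7


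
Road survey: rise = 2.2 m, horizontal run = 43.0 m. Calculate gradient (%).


Formula: Gradient = rise / run * 100
Gradient = 2.2 / 43.0 * 100 = 5.1%

5.1


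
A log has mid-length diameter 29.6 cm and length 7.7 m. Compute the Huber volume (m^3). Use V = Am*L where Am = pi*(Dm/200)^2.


Huber: V = Am * L,  Am = pi*(Dm/200)^2
Am = pi*(29.6/200)^2 = 0.068813 m^2
V = 0.068813*7.7 = 0.5299 m^3

0.5299


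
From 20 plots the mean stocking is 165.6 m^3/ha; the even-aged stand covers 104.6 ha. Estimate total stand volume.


Formula: Total Volume = Mean Volume per ha * Total Area
Total Volume = 165.6 m^3/ha * 104.6 ha
Total Volume = 17322 m^3

17322


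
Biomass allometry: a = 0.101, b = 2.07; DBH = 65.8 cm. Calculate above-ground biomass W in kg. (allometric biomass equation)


Formula: W = a * DBH^b  (allometric power law)
DBH^b = 65.8^2.07 = 5804.0026
W = 0.101 * 5804.0026 = 586.2 kg

586.2


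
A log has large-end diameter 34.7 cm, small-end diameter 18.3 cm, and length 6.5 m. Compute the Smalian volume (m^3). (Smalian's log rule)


Smalian: V = (A1 + A2)/2 * L,  A = pi*(D/200)^2
A1 = pi*(34.7/200)^2 = 0.094569 m^2
A2 = pi*(18.3/200)^2 = 0.026302 m^2
V = (0.094569+0.026302)/2*6.5 = 0.3928 m^3

0.3928


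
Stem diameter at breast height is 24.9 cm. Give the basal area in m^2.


Formula: BA = pi * (DBH/2)^2 / 10000  (cm^2 to m^2)
Radius = DBH/2 = 24.9/2 = 12.45 cm
BA = pi * 12.45^2 / 10000
   = 486.9547 cm^2 / 10000
   = 0.0487 m^2

0.0487


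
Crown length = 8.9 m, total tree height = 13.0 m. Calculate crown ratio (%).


Formula: Crown Ratio = (Crown Length / Total Height) * 100
CR = (8.9 m / 13.0 m) * 100
CR = 0.6846 * 100 = 68.5%

68.5


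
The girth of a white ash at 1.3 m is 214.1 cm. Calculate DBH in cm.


Formula: DBH = C / pi
DBH = 214.1 / pi
pi = 3.14159...
DBH = 68.2 cm

68.2


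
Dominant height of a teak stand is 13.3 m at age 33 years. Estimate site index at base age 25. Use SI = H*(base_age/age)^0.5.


Formula: SI = H_dom * (base_age / age)^0.5
Age ratio = 25 / 33 = 0.75758
sqrt(age_ratio) = 0.87039
SI = 13.3 * 0.87039 = 11.6 m

11.6


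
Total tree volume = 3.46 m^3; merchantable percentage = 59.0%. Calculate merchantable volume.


Formula: MV = V_total * (merchantable_pct / 100)
Merchantable fraction = 59.0% / 100 = 0.59
MV = 3.46 m^3 * 0.59 = 2.041 m^3

2.041


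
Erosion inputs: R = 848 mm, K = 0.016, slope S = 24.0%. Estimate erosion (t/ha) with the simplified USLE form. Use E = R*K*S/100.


Formula: E = R * K * S / 100  (simplified USLE)
R * K = 848 * 0.016 = 13.568
E = 13.568 * 24.0 / 100 = 3.26 t/ha

3.26


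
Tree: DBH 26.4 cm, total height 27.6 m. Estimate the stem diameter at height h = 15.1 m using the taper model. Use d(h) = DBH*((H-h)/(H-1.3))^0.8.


Taper: d(h) = DBH * ((H - h) / (H - 1.3))^0.8
Numerator = H - h = 27.6 - 15.1 = 12.5 m
Denominator = H - 1.3 = 27.6 - 1.3 = 26.3 m
Ratio = 12.5 / 26.3 = 0.47529
d = 26.4 * 0.47529^0.8 = 14.6 cm

14.6


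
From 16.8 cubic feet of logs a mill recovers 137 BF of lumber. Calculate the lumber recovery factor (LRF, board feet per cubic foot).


Formula: LRF = Lumber Output (BF) / Log Input (ft^3)
LRF = 137 BF / 16.8 ft^3
LRF = 8.15 BF/ft^3

8.15


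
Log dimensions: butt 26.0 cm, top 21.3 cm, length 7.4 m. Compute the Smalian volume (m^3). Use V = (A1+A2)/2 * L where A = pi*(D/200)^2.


Smalian: V = (A1 + A2)/2 * L,  A = pi*(D/200)^2
A1 = pi*(26.0/200)^2 = 0.053093 m^2
A2 = pi*(21.3/200)^2 = 0.035633 m^2
V = (0.053093+0.035633)/2*7.4 = 0.3283 m^3

0.3283


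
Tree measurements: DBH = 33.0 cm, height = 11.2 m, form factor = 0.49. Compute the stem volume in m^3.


Formula: V = pi * (DBH/200)^2 * H * ff
Radius = DBH/200 = 33.0/200 = 0.165 m
Radius^2 = 0.165^2 = 0.027225 m^2
V = pi * 0.027225 * 11.2 * 0.49
V = 0.469 m^3

0.469


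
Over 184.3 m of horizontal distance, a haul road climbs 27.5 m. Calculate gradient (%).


Formula: Gradient = rise / run * 100
Gradient = 27.5 / 184.3 * 100 = 14.9%

14.9


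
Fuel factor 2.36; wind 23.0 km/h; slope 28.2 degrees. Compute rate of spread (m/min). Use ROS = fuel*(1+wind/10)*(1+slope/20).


Formula: ROS = fuel * (1 + wind/10) * (1 + slope/20)
Wind factor = 1 + 23.0/10 = 3.3
Slope factor = 1 + 28.2/20 = 2.41
ROS = 2.36 * 3.3 * 2.41 = 18.77 m/min

18.77


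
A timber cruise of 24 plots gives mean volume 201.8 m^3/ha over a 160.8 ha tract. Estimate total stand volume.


Formula: Total Volume = Mean Volume per ha * Total Area
Total Volume = 201.8 m^3/ha * 160.8 ha
Total Volume = 32449 m^3

32449


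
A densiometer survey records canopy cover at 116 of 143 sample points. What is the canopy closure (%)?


Formula: Canopy closure = covered points / total points * 100
Closure = 116 / 143 * 100
Closure = 0.8112 * 100 = 81.1%

81.1


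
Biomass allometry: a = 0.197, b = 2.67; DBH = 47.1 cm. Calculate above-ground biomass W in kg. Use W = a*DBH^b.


Formula: W = a * DBH^b  (allometric power law)
DBH^b = 47.1^2.67 = 29306.626
W = 0.197 * 29306.626 = 5773.4 kg

5773.4


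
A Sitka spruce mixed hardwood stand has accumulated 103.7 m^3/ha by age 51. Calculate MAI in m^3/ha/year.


Formula: MAI = Total Volume / Stand Age
MAI = 103.7 m^3/ha / 51 years
MAI = 2.03 m^3/ha/year

2.03


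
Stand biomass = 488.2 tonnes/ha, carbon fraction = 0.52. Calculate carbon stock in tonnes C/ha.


Formula: Carbon Stock = Biomass * Carbon Fraction
C = 488.2 t/ha * 0.52
C = 253.9 t C/ha

253.9


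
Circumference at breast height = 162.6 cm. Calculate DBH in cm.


Formula: DBH = C / pi
DBH = 162.6 / pi
pi = 3.14159...
DBH = 51.8 cm

51.8


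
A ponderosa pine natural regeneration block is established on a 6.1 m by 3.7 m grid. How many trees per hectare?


Formula: TPH = 10000 m^2/ha / (spacing_x * spacing_y)
Area per tree = 6.1 m * 3.7 m = 22.57 m^2
TPH = 10000 / 22.57 = 443 trees/ha

443


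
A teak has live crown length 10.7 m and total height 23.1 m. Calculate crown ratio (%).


Formula: Crown Ratio = (Crown Length / Total Height) * 100
CR = (10.7 m / 23.1 m) * 100
CR = 0.4632 * 100 = 46.3%

46.3


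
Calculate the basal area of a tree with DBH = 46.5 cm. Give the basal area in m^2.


Formula: BA = pi * (DBH/2)^2 / 10000  (cm^2 to m^2)
Radius = DBH/2 = 46.5/2 = 23.25 cm
BA = pi * 23.25^2 / 10000
   = 1698.2272 cm^2 / 10000
   = 0.1698 m^2

0.1698


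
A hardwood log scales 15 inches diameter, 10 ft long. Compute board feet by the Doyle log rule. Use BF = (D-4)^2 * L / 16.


Doyle: BF = (D - 4)^2 * L / 16
Adjusted diameter = 15 - 4 = 11 in
(D-4)^2 = 11^2 = 121
BF = 121 * 10 / 16 = 76 BF

76


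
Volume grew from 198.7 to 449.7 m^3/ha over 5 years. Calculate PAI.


Formula: PAI = (V_T2 - V_T1) / (T2 - T1)
Volume increment = 449.7 - 198.7 = 251.0 m^3/ha
PAI = 251.0 / 5 = 50.2 m^3/ha/year

50.2


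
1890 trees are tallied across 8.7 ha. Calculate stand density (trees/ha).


Formula: Stand Density = N_trees / Area_ha
Density = 1890 trees / 8.7 ha
Density = 217 trees/ha

217


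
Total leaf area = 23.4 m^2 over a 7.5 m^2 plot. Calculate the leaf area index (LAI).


Formula: LAI = total leaf area / ground area  (dimensionless)
LAI = 23.4 m^2 / 7.5 m^2
LAI = 3.12

3.12


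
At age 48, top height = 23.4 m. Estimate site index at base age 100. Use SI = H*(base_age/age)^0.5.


Formula: SI = H_dom * (base_age / age)^0.5
Age ratio = 100 / 48 = 2.08333
sqrt(age_ratio) = 1.44338
SI = 23.4 * 1.44338 = 33.8 m

33.8


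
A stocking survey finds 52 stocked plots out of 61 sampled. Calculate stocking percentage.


Formula: Stocking % = stocked plots / total plots * 100
Stocking = 52 / 61 * 100
Stocking = 0.8525 * 100 = 85.2%

85.2


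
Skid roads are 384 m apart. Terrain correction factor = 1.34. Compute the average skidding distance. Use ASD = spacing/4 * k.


Formula: ASD = (spacing / 4) * correction
Uncorrected distance = spacing / 4 = 384 / 4 = 96 m
ASD = 96 * 1.34 = 129 m

129


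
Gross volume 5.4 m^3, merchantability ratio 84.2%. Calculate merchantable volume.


Formula: MV = V_total * (merchantable_pct / 100)
Merchantable fraction = 84.2% / 100 = 0.842
MV = 5.4 m^3 * 0.842 = 4.547 m^3

4.547


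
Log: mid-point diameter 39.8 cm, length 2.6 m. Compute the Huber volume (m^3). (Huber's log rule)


Huber: V = Am * L,  Am = pi*(Dm/200)^2
Am = pi*(39.8/200)^2 = 0.12441 m^2
V = 0.12441*2.6 = 0.3235 m^3

0.3235


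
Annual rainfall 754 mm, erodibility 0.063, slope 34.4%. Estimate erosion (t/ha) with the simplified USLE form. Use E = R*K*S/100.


Formula: E = R * K * S / 100  (simplified USLE)
R * K = 754 * 0.063 = 47.502
E = 47.502 * 34.4 / 100 = 16.34 t/ha

16.34


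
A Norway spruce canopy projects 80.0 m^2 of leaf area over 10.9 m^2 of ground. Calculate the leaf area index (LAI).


Formula: LAI = total leaf area / ground area  (dimensionless)
LAI = 80.0 m^2 / 10.9 m^2
LAI = 7.34

7.34


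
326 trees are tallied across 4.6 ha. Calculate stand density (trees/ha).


Formula: Stand Density = N_trees / Area_ha
Density = 326 trees / 4.6 ha
Density = 71 trees/ha

71


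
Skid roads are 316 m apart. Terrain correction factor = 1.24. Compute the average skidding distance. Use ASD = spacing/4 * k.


Formula: ASD = (spacing / 4) * correction
Uncorrected distance = spacing / 4 = 316 / 4 = 79 m
ASD = 79 * 1.24 = 98 m

98


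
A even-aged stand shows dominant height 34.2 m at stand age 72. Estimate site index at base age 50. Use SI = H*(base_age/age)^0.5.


Formula: SI = H_dom * (base_age / age)^0.5
Age ratio = 50 / 72 = 0.69444
sqrt(age_ratio) = 0.83333
SI = 34.2 * 0.83333 = 28.5 m

28.5


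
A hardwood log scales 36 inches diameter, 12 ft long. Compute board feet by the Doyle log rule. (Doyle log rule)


Doyle: BF = (D - 4)^2 * L / 16
Adjusted diameter = 36 - 4 = 32 in
(D-4)^2 = 32^2 = 1024
BF = 1024 * 12 / 16 = 768 BF

768


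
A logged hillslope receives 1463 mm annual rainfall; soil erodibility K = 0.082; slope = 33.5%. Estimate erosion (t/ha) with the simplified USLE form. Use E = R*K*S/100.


Formula: E = R * K * S / 100  (simplified USLE)
R * K = 1463 * 0.082 = 119.966
E = 119.966 * 33.5 / 100 = 40.19 t/ha

40.19


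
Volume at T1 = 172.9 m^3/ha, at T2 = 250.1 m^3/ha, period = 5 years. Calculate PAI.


Formula: PAI = (V_T2 - V_T1) / (T2 - T1)
Volume increment = 250.1 - 172.9 = 77.2 m^3/ha
PAI = 77.2 / 5 = 15.44 m^3/ha/year

15.44


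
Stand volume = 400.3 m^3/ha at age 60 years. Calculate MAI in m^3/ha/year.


Formula: MAI = Total Volume / Stand Age
MAI = 400.3 m^3/ha / 60 years
MAI = 6.67 m^3/ha/year

6.67


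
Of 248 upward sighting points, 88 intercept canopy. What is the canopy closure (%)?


Formula: Canopy closure = covered points / total points * 100
Closure = 88 / 248 * 100
Closure = 0.3548 * 100 = 35.5%

35.5


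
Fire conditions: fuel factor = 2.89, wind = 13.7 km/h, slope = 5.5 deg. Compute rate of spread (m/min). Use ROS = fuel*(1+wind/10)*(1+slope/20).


Formula: ROS = fuel * (1 + wind/10) * (1 + slope/20)
Wind factor = 1 + 13.7/10 = 2.37
Slope factor = 1 + 5.5/20 = 1.275
ROS = 2.89 * 2.37 * 1.275 = 8.73 m/min

8.73


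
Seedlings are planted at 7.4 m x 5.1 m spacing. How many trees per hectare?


Formula: TPH = 10000 m^2/ha / (spacing_x * spacing_y)
Area per tree = 7.4 m * 5.1 m = 37.74 m^2
TPH = 10000 / 37.74 = 265 trees/ha

265


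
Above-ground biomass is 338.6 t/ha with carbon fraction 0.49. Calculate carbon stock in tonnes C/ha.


Formula: Carbon Stock = Biomass * Carbon Fraction
C = 338.6 t/ha * 0.49
C = 165.9 t C/ha

165.9


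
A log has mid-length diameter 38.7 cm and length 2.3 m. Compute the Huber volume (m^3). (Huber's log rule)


Huber: V = Am * L,  Am = pi*(Dm/200)^2
Am = pi*(38.7/200)^2 = 0.117628 m^2
V = 0.117628*2.3 = 0.2705 m^3

0.2705


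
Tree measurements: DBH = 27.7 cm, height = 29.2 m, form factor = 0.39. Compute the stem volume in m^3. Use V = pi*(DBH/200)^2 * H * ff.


Formula: V = pi * (DBH/200)^2 * H * ff
Radius = DBH/200 = 27.7/200 = 0.1385 m
Radius^2 = 0.1385^2 = 0.01918225 m^2
V = pi * 0.01918225 * 29.2 * 0.39
V = 0.686 m^3

0.686


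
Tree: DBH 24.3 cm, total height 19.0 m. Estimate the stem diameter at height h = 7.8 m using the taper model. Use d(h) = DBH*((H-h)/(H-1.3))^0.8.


Taper: d(h) = DBH * ((H - h) / (H - 1.3))^0.8
Numerator = H - h = 19.0 - 7.8 = 11.2 m
Denominator = H - 1.3 = 19.0 - 1.3 = 17.7 m
Ratio = 11.2 / 17.7 = 0.63277
d = 24.3 * 0.63277^0.8 = 16.9 cm

16.9


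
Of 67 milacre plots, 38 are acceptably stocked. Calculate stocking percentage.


Formula: Stocking % = stocked plots / total plots * 100
Stocking = 38 / 67 * 100
Stocking = 0.5672 * 100 = 56.7%

56.7


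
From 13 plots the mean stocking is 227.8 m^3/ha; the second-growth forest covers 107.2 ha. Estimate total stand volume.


Formula: Total Volume = Mean Volume per ha * Total Area
Total Volume = 227.8 m^3/ha * 107.2 ha
Total Volume = 24420 m^3

24420


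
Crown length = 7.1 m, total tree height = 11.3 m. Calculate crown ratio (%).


Formula: Crown Ratio = (Crown Length / Total Height) * 100
CR = (7.1 m / 11.3 m) * 100
CR = 0.6283 * 100 = 62.8%

62.8


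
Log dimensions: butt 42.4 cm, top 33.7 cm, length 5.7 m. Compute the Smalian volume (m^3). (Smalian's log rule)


Smalian: V = (A1 + A2)/2 * L,  A = pi*(D/200)^2
A1 = pi*(42.4/200)^2 = 0.141196 m^2
A2 = pi*(33.7/200)^2 = 0.089197 m^2
V = (0.141196+0.089197)/2*5.7 = 0.6566 m^3

0.6566


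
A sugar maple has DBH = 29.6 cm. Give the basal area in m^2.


Formula: BA = pi * (DBH/2)^2 / 10000  (cm^2 to m^2)
Radius = DBH/2 = 29.6/2 = 14.8 cm
BA = pi * 14.8^2 / 10000
   = 688.1345 cm^2 / 10000
   = 0.0688 m^2

0.0688


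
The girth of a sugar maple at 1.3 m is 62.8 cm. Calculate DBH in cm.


Formula: DBH = C / pi
DBH = 62.8 / pi
pi = 3.14159...
DBH = 20.0 cm

20.0


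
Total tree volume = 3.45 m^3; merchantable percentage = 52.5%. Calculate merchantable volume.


Formula: MV = V_total * (merchantable_pct / 100)
Merchantable fraction = 52.5% / 100 = 0.525
MV = 3.45 m^3 * 0.525 = 1.811 m^3

1.811


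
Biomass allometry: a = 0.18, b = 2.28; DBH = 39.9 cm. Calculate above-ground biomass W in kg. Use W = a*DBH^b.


Formula: W = a * DBH^b  (allometric power law)
DBH^b = 39.9^2.28 = 4469.0808
W = 0.18 * 4469.0808 = 804.4 kg

804.4


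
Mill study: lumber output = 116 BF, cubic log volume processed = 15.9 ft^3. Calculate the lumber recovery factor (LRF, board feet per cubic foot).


Formula: LRF = Lumber Output (BF) / Log Input (ft^3)
LRF = 116 BF / 15.9 ft^3
LRF = 7.3 BF/ft^3

7.3


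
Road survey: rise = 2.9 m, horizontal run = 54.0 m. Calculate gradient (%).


Formula: Gradient = rise / run * 100
Gradient = 2.9 / 54.0 * 100 = 5.4%

5.4


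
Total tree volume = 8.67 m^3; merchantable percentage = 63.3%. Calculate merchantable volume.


Formula: MV = V_total * (merchantable_pct / 100)
Merchantable fraction = 63.3% / 100 = 0.633
MV = 8.67 m^3 * 0.633 = 5.488 m^3

5.488


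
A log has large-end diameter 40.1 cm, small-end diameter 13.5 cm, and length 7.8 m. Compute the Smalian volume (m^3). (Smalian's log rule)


Smalian: V = (A1 + A2)/2 * L,  A = pi*(D/200)^2
A1 = pi*(40.1/200)^2 = 0.126293 m^2
A2 = pi*(13.5/200)^2 = 0.014314 m^2
V = (0.126293+0.014314)/2*7.8 = 0.5484 m^3

0.5484


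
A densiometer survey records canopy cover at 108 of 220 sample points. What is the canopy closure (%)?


Formula: Canopy closure = covered points / total points * 100
Closure = 108 / 220 * 100
Closure = 0.4909 * 100 = 49.1%

49.1


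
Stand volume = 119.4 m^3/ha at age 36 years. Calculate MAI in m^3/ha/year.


Formula: MAI = Total Volume / Stand Age
MAI = 119.4 m^3/ha / 36 years
MAI = 3.32 m^3/ha/year

3.32


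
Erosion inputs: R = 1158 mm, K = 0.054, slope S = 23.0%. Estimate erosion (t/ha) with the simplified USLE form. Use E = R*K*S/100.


Formula: E = R * K * S / 100  (simplified USLE)
R * K = 1158 * 0.054 = 62.532
E = 62.532 * 23.0 / 100 = 14.38 t/ha

14.38


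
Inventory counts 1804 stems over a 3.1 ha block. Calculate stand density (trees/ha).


Formula: Stand Density = N_trees / Area_ha
Density = 1804 trees / 3.1 ha
Density = 582 trees/ha

582


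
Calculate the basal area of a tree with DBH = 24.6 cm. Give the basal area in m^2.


Formula: BA = pi * (DBH/2)^2 / 10000  (cm^2 to m^2)
Radius = DBH/2 = 24.6/2 = 12.3 cm
BA = pi * 12.3^2 / 10000
   = 475.2916 cm^2 / 10000
   = 0.0475 m^2

0.0475


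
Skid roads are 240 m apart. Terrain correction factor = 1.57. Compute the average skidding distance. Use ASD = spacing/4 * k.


Formula: ASD = (spacing / 4) * correction
Uncorrected distance = spacing / 4 = 240 / 4 = 60 m
ASD = 60 * 1.57 = 94 m

94


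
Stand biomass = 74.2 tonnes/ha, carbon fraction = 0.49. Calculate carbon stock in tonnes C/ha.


Formula: Carbon Stock = Biomass * Carbon Fraction
C = 74.2 t/ha * 0.49
C = 36.4 t C/ha

36.4


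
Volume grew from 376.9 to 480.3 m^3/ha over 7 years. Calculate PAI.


Formula: PAI = (V_T2 - V_T1) / (T2 - T1)
Volume increment = 480.3 - 376.9 = 103.4 m^3/ha
PAI = 103.4 / 7 = 14.77 m^3/ha/year

14.77


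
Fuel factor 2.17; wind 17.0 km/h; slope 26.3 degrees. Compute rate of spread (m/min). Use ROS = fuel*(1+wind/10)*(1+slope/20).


Formula: ROS = fuel * (1 + wind/10) * (1 + slope/20)
Wind factor = 1 + 17.0/10 = 2.7
Slope factor = 1 + 26.3/20 = 2.315
ROS = 2.17 * 2.7 * 2.315 = 13.56 m/min

13.56


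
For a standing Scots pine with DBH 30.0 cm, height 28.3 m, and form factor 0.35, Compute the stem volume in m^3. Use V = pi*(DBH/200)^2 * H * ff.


Formula: V = pi * (DBH/200)^2 * H * ff
Radius = DBH/200 = 30.0/200 = 0.15 m
Radius^2 = 0.15^2 = 0.0225 m^2
V = pi * 0.0225 * 28.3 * 0.35
V = 0.7 m^3

0.7


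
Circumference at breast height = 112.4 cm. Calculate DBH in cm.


Formula: DBH = C / pi
DBH = 112.4 / pi
pi = 3.14159...
DBH = 35.8 cm

35.8


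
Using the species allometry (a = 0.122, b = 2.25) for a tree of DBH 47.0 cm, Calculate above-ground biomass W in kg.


Formula: W = a * DBH^b  (allometric power law)
DBH^b = 47.0^2.25 = 5783.8921
W = 0.122 * 5783.8921 = 705.6 kg

705.6


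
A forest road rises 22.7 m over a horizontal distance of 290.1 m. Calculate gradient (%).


Formula: Gradient = rise / run * 100
Gradient = 22.7 / 290.1 * 100 = 7.8%

7.8


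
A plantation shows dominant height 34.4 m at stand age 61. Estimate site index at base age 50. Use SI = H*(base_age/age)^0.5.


Formula: SI = H_dom * (base_age / age)^0.5
Age ratio = 50 / 61 = 0.81967
sqrt(age_ratio) = 0.90536
SI = 34.4 * 0.90536 = 31.1 m

31.1


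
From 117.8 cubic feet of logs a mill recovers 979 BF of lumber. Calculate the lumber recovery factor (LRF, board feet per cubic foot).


Formula: LRF = Lumber Output (BF) / Log Input (ft^3)
LRF = 979 BF / 117.8 ft^3
LRF = 8.31 BF/ft^3

8.31


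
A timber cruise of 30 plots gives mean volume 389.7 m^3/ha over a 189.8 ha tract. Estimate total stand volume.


Formula: Total Volume = Mean Volume per ha * Total Area
Total Volume = 389.7 m^3/ha * 189.8 ha
Total Volume = 73965 m^3

73965


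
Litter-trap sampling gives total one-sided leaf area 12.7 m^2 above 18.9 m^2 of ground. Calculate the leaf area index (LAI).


Formula: LAI = total leaf area / ground area  (dimensionless)
LAI = 12.7 m^2 / 18.9 m^2
LAI = 0.67

0.67


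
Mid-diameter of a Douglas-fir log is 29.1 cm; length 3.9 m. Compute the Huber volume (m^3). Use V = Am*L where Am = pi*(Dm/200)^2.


Huber: V = Am * L,  Am = pi*(Dm/200)^2
Am = pi*(29.1/200)^2 = 0.066508 m^2
V = 0.066508*3.9 = 0.2594 m^3

0.2594


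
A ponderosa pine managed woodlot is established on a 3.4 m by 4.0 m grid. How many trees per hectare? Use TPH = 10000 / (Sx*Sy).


Formula: TPH = 10000 m^2/ha / (spacing_x * spacing_y)
Area per tree = 3.4 m * 4.0 m = 13.6 m^2
TPH = 10000 / 13.6 = 735 trees/ha

735


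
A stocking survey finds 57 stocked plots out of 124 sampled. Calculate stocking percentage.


Formula: Stocking % = stocked plots / total plots * 100
Stocking = 57 / 124 * 100
Stocking = 0.4597 * 100 = 46.0%

46.0


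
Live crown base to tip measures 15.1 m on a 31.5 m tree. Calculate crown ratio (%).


Formula: Crown Ratio = (Crown Length / Total Height) * 100
CR = (15.1 m / 31.5 m) * 100
CR = 0.4794 * 100 = 47.9%

47.9


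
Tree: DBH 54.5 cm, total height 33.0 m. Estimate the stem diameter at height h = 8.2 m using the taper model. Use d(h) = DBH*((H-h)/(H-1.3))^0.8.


Taper: d(h) = DBH * ((H - h) / (H - 1.3))^0.8
Numerator = H - h = 33.0 - 8.2 = 24.8 m
Denominator = H - 1.3 = 33.0 - 1.3 = 31.7 m
Ratio = 24.8 / 31.7 = 0.78233
d = 54.5 * 0.78233^0.8 = 44.8 cm

44.8


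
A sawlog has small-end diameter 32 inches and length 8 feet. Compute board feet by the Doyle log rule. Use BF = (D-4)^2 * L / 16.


Doyle: BF = (D - 4)^2 * L / 16
Adjusted diameter = 32 - 4 = 28 in
(D-4)^2 = 28^2 = 784
BF = 784 * 8 / 16 = 392 BF

392


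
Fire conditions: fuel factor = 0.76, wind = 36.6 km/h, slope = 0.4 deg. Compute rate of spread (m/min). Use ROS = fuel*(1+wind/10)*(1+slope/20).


Formula: ROS = fuel * (1 + wind/10) * (1 + slope/20)
Wind factor = 1 + 36.6/10 = 4.66
Slope factor = 1 + 0.4/20 = 1.02
ROS = 0.76 * 4.66 * 1.02 = 3.61 m/min

3.61


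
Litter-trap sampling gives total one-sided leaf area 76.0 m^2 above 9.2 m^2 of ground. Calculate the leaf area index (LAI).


Formula: LAI = total leaf area / ground area  (dimensionless)
LAI = 76.0 m^2 / 9.2 m^2
LAI = 8.26

8.26


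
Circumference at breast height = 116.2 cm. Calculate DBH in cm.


Formula: DBH = C / pi
DBH = 116.2 / pi
pi = 3.14159...
DBH = 37.0 cm

37.0


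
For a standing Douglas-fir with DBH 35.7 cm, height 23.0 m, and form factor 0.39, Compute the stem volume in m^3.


Formula: V = pi * (DBH/200)^2 * H * ff
Radius = DBH/200 = 35.7/200 = 0.1785 m
Radius^2 = 0.1785^2 = 0.03186225 m^2
V = pi * 0.03186225 * 23.0 * 0.39
V = 0.898 m^3

0.898


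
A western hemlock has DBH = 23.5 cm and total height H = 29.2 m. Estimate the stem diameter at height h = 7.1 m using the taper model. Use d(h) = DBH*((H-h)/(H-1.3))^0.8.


Taper: d(h) = DBH * ((H - h) / (H - 1.3))^0.8
Numerator = H - h = 29.2 - 7.1 = 22.1 m
Denominator = H - 1.3 = 29.2 - 1.3 = 27.9 m
Ratio = 22.1 / 27.9 = 0.79211
d = 23.5 * 0.79211^0.8 = 19.5 cm

19.5


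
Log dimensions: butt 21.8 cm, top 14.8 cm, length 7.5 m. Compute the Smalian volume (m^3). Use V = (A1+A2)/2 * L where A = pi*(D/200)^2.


Smalian: V = (A1 + A2)/2 * L,  A = pi*(D/200)^2
A1 = pi*(21.8/200)^2 = 0.037325 m^2
A2 = pi*(14.8/200)^2 = 0.017203 m^2
V = (0.037325+0.017203)/2*7.5 = 0.2045 m^3

0.2045


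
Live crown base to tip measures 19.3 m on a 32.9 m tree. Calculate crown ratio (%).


Formula: Crown Ratio = (Crown Length / Total Height) * 100
CR = (19.3 m / 32.9 m) * 100
CR = 0.5866 * 100 = 58.7%

58.7


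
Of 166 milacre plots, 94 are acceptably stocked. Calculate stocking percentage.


Formula: Stocking % = stocked plots / total plots * 100
Stocking = 94 / 166 * 100
Stocking = 0.5663 * 100 = 56.6%

56.6


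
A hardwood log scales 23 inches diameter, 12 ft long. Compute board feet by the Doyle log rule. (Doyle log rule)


Doyle: BF = (D - 4)^2 * L / 16
Adjusted diameter = 23 - 4 = 19 in
(D-4)^2 = 19^2 = 361
BF = 361 * 12 / 16 = 271 BF

271


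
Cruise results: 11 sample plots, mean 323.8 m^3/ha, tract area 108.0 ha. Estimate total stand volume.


Formula: Total Volume = Mean Volume per ha * Total Area
Total Volume = 323.8 m^3/ha * 108.0 ha
Total Volume = 34970 m^3

34970


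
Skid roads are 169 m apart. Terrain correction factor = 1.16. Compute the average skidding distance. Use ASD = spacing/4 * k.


Formula: ASD = (spacing / 4) * correction
Uncorrected distance = spacing / 4 = 169 / 4 = 42.25 m
ASD = 42.25 * 1.16 = 49 m

49
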